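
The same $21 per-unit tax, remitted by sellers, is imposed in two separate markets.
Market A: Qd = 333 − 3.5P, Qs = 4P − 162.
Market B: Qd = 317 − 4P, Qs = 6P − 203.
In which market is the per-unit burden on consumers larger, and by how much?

Market A: pre-tax P* = $66, Q* = 102; post-tax Q = 62.8; per-unit burden on consumers = $11.2.
Market B: pre-tax P* = $52, Q* = 109; post-tax Q = 58.6; per-unit burden on consumers = $12.6.
Difference: $11.2 vs $12.6 → market B is larger by $1.4.

Market B, by $1.4.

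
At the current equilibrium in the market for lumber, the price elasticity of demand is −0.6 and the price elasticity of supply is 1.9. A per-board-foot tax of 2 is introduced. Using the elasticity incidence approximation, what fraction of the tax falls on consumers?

Consumers' share ≈ 0.76.

Incidence ratio: consumers' share ≈ εs / (εs + |εd|) = 1.9 / (1.9 + 0.6) = 0.76.
Supply is the more elastic side, so consumers bear the larger share.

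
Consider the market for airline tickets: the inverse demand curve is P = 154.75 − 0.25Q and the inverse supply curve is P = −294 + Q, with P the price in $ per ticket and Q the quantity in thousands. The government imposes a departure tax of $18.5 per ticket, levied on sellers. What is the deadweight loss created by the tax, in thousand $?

Deadweight loss = $136.9 thousand.

Rewrite in direct form: Qd = 619 − 4P and Qs = P + 294.
Without the tax, 619 − 4P = P + 294 gives 5P = 325, so P* = $65 and Q* = 359.
With the tax collected from sellers, supply shifts: Qs = (P − 18.5) + 294.
Solving gives Q = 344.2 with buyers paying $68.7 and sellers receiving $50.2 (the $18.5 wedge).
Quantity falls by |ΔQ| = |359 − 344.2| = 14.8.
DWL = ½ · t · |ΔQ| = ½ · 18.5 · 14.8 = $136.9.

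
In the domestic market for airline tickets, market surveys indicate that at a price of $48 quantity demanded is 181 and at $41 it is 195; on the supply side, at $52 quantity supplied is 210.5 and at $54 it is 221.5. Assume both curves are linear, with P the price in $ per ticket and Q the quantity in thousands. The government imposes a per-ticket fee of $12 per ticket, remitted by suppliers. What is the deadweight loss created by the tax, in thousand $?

Demand slope: (195 − 181)/(41 − 48) = -2, so Qd = 277 − 2P.
Supply slope: (221.5 − 210.5)/(54 − 52) = 5.5, so Qs = 5.5P − 75.5.
Before the tax: set 277 − 2P = 5.5P − 75.5 → P* = $47, Q* = 183.
With the tax collected from suppliers, supply shifts: Qs = 5.5(P − 12) − 75.5.
New equilibrium: consumers pay $55.8, suppliers receive $43.8, Q = 165.4. (Wedge: Pb − Ps = 12.)
Quantity falls by |ΔQ| = |183 − 165.4| = 17.6.
DWL = ½ · t · |ΔQ| = ½ · 12 · 17.6 = $105.6.

Deadweight loss = $105.6 thousand.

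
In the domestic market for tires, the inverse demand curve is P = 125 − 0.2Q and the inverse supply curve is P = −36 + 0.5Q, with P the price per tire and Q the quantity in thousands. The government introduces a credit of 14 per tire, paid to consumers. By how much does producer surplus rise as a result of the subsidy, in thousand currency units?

Producer surplus rises by 2400 thousand.

Inverting to Q(P) form: Qd = 625 − 5P; Qs = 2P + 72.
Without the subsidy, 625 − 5P = 2P + 72 gives 7P = 553, so P* = 79 and Q* = 230.
With a per-unit subsidy paid to consumers, each effectively pays P − 14, so demand becomes Qd = 625 − 5(P − 14).
New equilibrium: consumers pay 75, suppliers receive 89, Q = 250. (Wedge: Pb − Ps = −14.)
ΔPS is the trapezoid between Q = 250 and Q = 230 of height 10: ½ · (230 + 250) · 10 = 2400.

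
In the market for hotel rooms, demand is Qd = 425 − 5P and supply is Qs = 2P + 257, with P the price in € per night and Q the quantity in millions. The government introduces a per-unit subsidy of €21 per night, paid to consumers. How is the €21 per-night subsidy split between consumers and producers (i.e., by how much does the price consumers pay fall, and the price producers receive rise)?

Consumers gain €6 per night; producers gain €15 per night.

Without the subsidy, 425 − 5P = 2P + 257 gives 7P = 168, so P* = €24 and Q* = 305.
With a per-unit subsidy paid to consumers, each effectively pays P − 21, so demand becomes Qd = 425 − 5(P − 21).
New equilibrium: consumers pay €18, producers receive €39, Q = 335. (Wedge: Pb − Ps = −21.)
Gain to consumers: €6; to producers: €15. (They sum to €21.)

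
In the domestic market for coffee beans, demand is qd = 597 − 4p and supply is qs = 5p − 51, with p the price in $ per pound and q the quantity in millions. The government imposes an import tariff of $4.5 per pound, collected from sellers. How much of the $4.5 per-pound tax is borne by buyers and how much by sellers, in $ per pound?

Buyers bear $2.5 per pound; sellers bear $2 per pound.

Without the tax, 597 − 4p = 5p − 51 gives 9p = 648, so p* = $72 and q* = 309.
With the tax collected from sellers, supply shifts: qs = 5(p − 4.5) − 51.
New equilibrium: buyers pay $74.5, sellers receive $70, q = 299. (Wedge: pb − ps = 4.5.)
Burden on buyers: $2.5; on sellers: $2. (They sum to $4.5.)
The less price-elastic side of the market bears the larger share of a per-unit tax.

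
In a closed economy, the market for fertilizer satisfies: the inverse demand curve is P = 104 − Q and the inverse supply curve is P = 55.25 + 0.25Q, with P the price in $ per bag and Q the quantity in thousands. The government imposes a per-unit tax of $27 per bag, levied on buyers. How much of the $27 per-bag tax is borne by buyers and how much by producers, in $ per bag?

Buyers bear $21.6 per bag; producers bear $5.4 per bag.

Inverting to Q(P) form: Qd = 104 − P; Qs = 4P − 221.
Without the tax, 104 − P = 4P − 221 gives 5P = 325, so P* = $65 and Q* = 39.
With the tax collected from buyers, demand (in seller-price terms) shifts: Qd = 104 − (P + 27).
Solving gives Q = 17.4 with buyers paying $86.6 and producers receiving $59.6 (the $27 wedge).
Burden on buyers: $21.6; on producers: $5.4. (They sum to $27.)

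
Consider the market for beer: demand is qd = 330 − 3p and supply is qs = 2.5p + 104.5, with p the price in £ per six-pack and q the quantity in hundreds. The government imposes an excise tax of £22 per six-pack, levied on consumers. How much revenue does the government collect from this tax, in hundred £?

Tax revenue = £3894 hundred.

Before the tax: set 330 − 3p = 2.5p + 104.5 → p* = £41, q* = 207.
With the tax collected from consumers, demand (in seller-price terms) shifts: qd = 330 − 3(p + 22).
Solving gives q = 177 with consumers paying £51 and suppliers receiving £29 (the £22 wedge).
Revenue = t · Q = 22 · 177 = £3894.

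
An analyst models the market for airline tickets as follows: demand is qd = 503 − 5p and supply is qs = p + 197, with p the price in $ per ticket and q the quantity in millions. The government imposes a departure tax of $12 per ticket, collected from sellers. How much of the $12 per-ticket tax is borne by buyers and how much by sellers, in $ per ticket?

Buyers bear $2 per ticket; sellers bear $10 per ticket.

Before the tax: set 503 − 5p = p + 197 → p* = $51, q* = 248.
With the tax collected from sellers, supply shifts: qs = (p − 12) + 197.
Solving gives q = 238 with buyers paying $53 and sellers receiving $41 (the $12 wedge).
Burden on buyers: $2; on sellers: $10. (They sum to $12.)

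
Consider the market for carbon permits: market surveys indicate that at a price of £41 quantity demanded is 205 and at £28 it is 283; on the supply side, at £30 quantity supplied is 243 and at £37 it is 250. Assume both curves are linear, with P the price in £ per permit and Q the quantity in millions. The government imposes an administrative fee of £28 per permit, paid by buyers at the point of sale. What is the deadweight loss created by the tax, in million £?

Demand slope: (283 − 205)/(28 − 41) = -6, so Qd = 451 − 6P.
Supply slope: (250 − 243)/(37 − 30) = 1, so Qs = P + 213.
Before the tax: set 451 − 6P = P + 213 → P* = £34, Q* = 247.
With the tax collected from buyers, demand (in seller-price terms) shifts: Qd = 451 − 6(P + 28).
Solving gives Q = 223 with buyers paying £38 and producers receiving £10 (the £28 wedge).
Quantity falls by |ΔQ| = |247 − 223| = 24.
DWL = ½ · t · |ΔQ| = ½ · 28 · 24 = £336.

Deadweight loss = £336 million.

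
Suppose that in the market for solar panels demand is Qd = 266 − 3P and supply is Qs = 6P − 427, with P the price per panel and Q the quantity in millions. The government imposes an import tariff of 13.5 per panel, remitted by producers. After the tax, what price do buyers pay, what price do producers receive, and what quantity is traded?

Buyers pay 86; producers receive 72.5; quantity = 8.

Before the tax: set 266 − 3P = 6P − 427 → P* = 77, Q* = 35.
With the tax collected from producers, supply shifts: Qs = 6(P − 13.5) − 427.
New equilibrium: buyers pay 86, producers receive 72.5, Q = 8. (Wedge: Pb − Ps = 13.5.)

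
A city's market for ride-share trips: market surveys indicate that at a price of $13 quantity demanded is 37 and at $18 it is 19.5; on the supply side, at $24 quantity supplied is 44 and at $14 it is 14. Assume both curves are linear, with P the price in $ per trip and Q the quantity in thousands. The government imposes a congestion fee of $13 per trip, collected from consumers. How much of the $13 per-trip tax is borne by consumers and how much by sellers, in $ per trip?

Demand slope: (19.5 − 37)/(18 − 13) = -3.5, so Qd = 82.5 − 3.5P.
Supply slope: (14 − 44)/(14 − 24) = 3, so Qs = 3P − 28.
Before the tax: set 82.5 − 3.5P = 3P − 28 → P* = $17, Q* = 23.
With the tax collected from consumers, demand (in seller-price terms) shifts: Qd = 82.5 − 3.5(P + 13).
Solving gives Q = 2 with consumers paying $23 and sellers receiving $10 (the $13 wedge).
Burden on consumers: $6; on sellers: $7. (They sum to $13.)

Consumers bear $6 per trip; sellers bear $7 per trip.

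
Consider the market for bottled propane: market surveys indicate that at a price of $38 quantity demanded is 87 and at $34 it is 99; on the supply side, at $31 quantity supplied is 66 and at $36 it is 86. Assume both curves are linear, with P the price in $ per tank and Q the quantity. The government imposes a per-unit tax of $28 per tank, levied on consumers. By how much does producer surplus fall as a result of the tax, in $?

Producer surplus falls by $792.

Demand slope: (99 − 87)/(34 − 38) = -3, so Qd = 201 − 3P.
Supply slope: (86 − 66)/(36 − 31) = 4, so Qs = 4P − 58.
Before the tax: set 201 − 3P = 4P − 58 → P* = $37, Q* = 90.
With the tax collected from consumers, demand (in seller-price terms) shifts: Qd = 201 − 3(P + 28).
Solving gives Q = 42 with consumers paying $53 and suppliers receiving $25 (the $28 wedge).
ΔPS is the trapezoid between Q = 42 and Q = 90 of height $12: ½ · (90 + 42) · 12 = $792.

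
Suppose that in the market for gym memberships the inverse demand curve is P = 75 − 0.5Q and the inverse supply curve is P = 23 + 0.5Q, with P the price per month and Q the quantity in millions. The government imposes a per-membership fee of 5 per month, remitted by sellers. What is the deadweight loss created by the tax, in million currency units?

Rewrite in direct form: Qd = 150 − 2P and Qs = 2P − 46.
Without the tax, 150 − 2P = 2P − 46 gives 4P = 196, so P* = 49 and Q* = 52.
With the tax collected from sellers, supply shifts: Qs = 2(P − 5) − 46.
New equilibrium: consumers pay 51.5, sellers receive 46.5, Q = 47. (Wedge: Pb − Ps = 5.)
Quantity falls by |ΔQ| = |52 − 47| = 5.
DWL = ½ · t · |ΔQ| = ½ · 5 · 5 = 12.5.

Deadweight loss = 12.5 million.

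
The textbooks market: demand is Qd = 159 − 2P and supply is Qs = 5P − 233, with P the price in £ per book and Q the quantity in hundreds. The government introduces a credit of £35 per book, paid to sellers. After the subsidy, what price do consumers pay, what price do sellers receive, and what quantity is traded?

Consumers pay £31; sellers receive £66; quantity = 97.

Without the subsidy, 159 − 2P = 5P − 233 gives 7P = 392, so P* = £56 and Q* = 47.
With a per-unit subsidy paid to sellers, each receives P + 35 per unit sold, so supply becomes Qs = 5(P + 35) − 233.
Solving gives Q = 97 with consumers paying £31 and sellers receiving £66 (the £35 wedge).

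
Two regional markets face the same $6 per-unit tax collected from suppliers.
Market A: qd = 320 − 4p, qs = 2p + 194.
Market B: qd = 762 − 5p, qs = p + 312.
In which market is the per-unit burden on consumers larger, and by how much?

Market A, by $1.

Market A: pre-tax p* = $21, q* = 236; post-tax q = 228; per-unit burden on consumers = $2.
Market B: pre-tax p* = $75, q* = 387; post-tax q = 382; per-unit burden on consumers = $1.
Difference: $2 vs $1 → market A is larger by $1.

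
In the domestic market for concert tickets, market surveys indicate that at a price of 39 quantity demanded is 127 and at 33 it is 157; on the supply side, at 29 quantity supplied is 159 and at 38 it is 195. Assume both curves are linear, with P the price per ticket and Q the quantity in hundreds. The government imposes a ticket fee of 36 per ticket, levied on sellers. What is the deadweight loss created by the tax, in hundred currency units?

Demand slope: (157 − 127)/(33 − 39) = -5, so Qd = 322 − 5P.
Supply slope: (195 − 159)/(38 − 29) = 4, so Qs = 4P + 43.
Before the tax: set 322 − 5P = 4P + 43 → P* = 31, Q* = 167.
With the tax collected from sellers, supply shifts: Qs = 4(P − 36) + 43.
Solving gives Q = 87 with consumers paying 47 and sellers receiving 11 (the 36 wedge).
Quantity falls by |ΔQ| = |167 − 87| = 80.
DWL = ½ · t · |ΔQ| = ½ · 36 · 80 = 1440.

Deadweight loss = 1440 hundred.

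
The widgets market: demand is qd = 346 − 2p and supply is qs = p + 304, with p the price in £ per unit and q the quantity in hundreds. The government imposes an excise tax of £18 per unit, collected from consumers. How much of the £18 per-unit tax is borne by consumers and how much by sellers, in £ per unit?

Consumers bear £6 per unit; sellers bear £12 per unit.

Without the tax, 346 − 2p = p + 304 gives 3p = 42, so p* = £14 and q* = 318.
With the tax collected from consumers, demand (in seller-price terms) shifts: qd = 346 − 2(p + 18).
Solving gives q = 306 with consumers paying £20 and sellers receiving £2 (the £18 wedge).
Burden on consumers: £6; on sellers: £12. (They sum to £18.)
The less price-elastic side of the market bears the larger share of a per-unit tax.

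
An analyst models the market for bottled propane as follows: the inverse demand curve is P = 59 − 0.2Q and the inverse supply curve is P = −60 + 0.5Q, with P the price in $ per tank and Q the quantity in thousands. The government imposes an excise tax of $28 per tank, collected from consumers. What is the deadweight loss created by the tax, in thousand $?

Deadweight loss = $560 thousand.

Rewrite in direct form: Qd = 295 − 5P and Qs = 2P + 120.
Before the tax: set 295 − 5P = 2P + 120 → P* = $25, Q* = 170.
With the tax collected from consumers, demand (in seller-price terms) shifts: Qd = 295 − 5(P + 28).
Solving gives Q = 130 with consumers paying $33 and producers receiving $5 (the $28 wedge).
Quantity falls by |ΔQ| = |170 − 130| = 40.
DWL = ½ · t · |ΔQ| = ½ · 28 · 40 = $560.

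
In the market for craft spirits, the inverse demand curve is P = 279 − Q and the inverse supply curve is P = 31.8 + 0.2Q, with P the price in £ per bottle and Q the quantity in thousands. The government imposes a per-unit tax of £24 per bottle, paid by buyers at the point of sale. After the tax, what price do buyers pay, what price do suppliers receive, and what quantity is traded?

Rewrite in direct form: Qd = 279 − P and Qs = 5P − 159.
Before the tax: set 279 − P = 5P − 159 → P* = £73, Q* = 206.
With the tax collected from buyers, demand (in seller-price terms) shifts: Qd = 279 − (P + 24).
Solving gives Q = 186 with buyers paying £93 and suppliers receiving £69 (the £24 wedge).
The less price-elastic side of the market bears the larger share of a per-unit tax.

Buyers pay £93; suppliers receive £69; quantity = 186.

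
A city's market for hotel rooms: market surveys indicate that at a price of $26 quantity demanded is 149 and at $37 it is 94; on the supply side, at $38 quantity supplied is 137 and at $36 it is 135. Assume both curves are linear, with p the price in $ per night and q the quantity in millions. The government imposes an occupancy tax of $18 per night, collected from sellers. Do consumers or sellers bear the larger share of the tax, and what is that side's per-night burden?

Sellers bear the larger share: $15 per night.

Demand slope: (94 − 149)/(37 − 26) = -5, so qd = 279 − 5p.
Supply slope: (135 − 137)/(36 − 38) = 1, so qs = p + 99.
Without the tax, 279 − 5p = p + 99 gives 6p = 180, so p* = $30 and q* = 129.
With the tax collected from sellers, supply shifts: qs = (p − 18) + 99.
New equilibrium: consumers pay $33, sellers receive $15, q = 114. (Wedge: pb − ps = 18.)
Per-night burden: consumers $3, sellers $15.
Sellers take the larger share because supply is less price-elastic here (demand slope 5 vs supply slope 1).
The less price-elastic side of the market bears the larger share of a per-unit tax.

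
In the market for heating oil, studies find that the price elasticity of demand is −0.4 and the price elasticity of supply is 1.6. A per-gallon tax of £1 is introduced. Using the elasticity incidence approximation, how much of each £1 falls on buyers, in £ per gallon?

Buyers bear ≈ £0.8 per gallon.

Incidence ratio: buyers' share ≈ εs / (εs + |εd|) = 1.6 / (1.6 + 0.4) = 0.8.
So buyers bear ≈ 0.8 × £1 = £0.8; suppliers bear £0.2.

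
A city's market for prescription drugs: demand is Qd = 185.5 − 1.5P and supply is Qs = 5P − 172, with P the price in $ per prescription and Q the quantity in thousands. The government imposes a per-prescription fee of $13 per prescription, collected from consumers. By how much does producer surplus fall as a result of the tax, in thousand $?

Without the tax, 185.5 − 1.5P = 5P − 172 gives 6.5P = 357.5, so P* = $55 and Q* = 103.
With the tax collected from consumers, demand (in seller-price terms) shifts: Qd = 185.5 − 1.5(P + 13).
New equilibrium: consumers pay $65, sellers receive $52, Q = 88. (Wedge: Pb − Ps = 13.)
ΔPS is the trapezoid between Q = 88 and Q = 103 of height $3: ½ · (103 + 88) · 3 = $286.5.

Producer surplus falls by $286.5 thousand.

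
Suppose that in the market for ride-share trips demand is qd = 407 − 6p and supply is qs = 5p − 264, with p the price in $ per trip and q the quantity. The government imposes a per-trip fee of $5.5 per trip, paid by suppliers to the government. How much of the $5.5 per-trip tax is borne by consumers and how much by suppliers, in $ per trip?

Before the tax: set 407 − 6p = 5p − 264 → p* = $61, q* = 41.
With the tax collected from suppliers, supply shifts: qs = 5(p − 5.5) − 264.
New equilibrium: consumers pay $63.5, suppliers receive $58, q = 26. (Wedge: pb − ps = 5.5.)
Burden on consumers: $2.5; on suppliers: $3. (They sum to $5.5.)
The less price-elastic side of the market bears the larger share of a per-unit tax.

Consumers bear $2.5 per trip; suppliers bear $3 per trip.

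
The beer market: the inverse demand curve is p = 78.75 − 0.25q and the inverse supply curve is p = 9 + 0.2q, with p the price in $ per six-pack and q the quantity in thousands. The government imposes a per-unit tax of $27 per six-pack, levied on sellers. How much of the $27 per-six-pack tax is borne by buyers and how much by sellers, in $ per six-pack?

Rewrite in direct form: qd = 315 − 4p and qs = 5p − 45.
Before the tax: set 315 − 4p = 5p − 45 → p* = $40, q* = 155.
With the tax collected from sellers, supply shifts: qs = 5(p − 27) − 45.
New equilibrium: buyers pay $55, sellers receive $28, q = 95. (Wedge: pb − ps = 27.)
Burden on buyers: $15; on sellers: $12. (They sum to $27.)

Buyers bear $15 per six-pack; sellers bear $12 per six-pack.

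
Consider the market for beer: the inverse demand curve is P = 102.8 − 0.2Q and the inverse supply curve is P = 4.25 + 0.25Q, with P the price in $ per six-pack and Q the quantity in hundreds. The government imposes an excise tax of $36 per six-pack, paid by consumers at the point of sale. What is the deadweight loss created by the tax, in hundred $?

Rewrite in direct form: Qd = 514 − 5P and Qs = 4P − 17.
Without the tax, 514 − 5P = 4P − 17 gives 9P = 531, so P* = $59 and Q* = 219.
With the tax collected from consumers, demand (in seller-price terms) shifts: Qd = 514 − 5(P + 36).
New equilibrium: consumers pay $75, sellers receive $39, Q = 139. (Wedge: Pb − Ps = 36.)
Quantity falls by |ΔQ| = |219 − 139| = 80.
DWL = ½ · t · |ΔQ| = ½ · 36 · 80 = $1440.

Deadweight loss = $1440 hundred.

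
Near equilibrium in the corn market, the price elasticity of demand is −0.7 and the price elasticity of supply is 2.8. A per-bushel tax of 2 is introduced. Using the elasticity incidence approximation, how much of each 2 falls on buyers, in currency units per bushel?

Incidence ratio: buyers' share ≈ εs / (εs + |εd|) = 2.8 / (2.8 + 0.7) = 0.8.
So buyers bear ≈ 0.8 × 2 = 1.6; sellers bear 0.4.

Buyers bear ≈ 1.6 per bushel.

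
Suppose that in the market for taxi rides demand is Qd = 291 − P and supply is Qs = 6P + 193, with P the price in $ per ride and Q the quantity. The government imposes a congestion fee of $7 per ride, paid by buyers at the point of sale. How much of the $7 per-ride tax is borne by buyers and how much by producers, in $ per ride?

Buyers bear $6 per ride; producers bear $1 per ride.

Without the tax, 291 − P = 6P + 193 gives 7P = 98, so P* = $14 and Q* = 277.
With the tax collected from buyers, demand (in seller-price terms) shifts: Qd = 291 − (P + 7).
Solving gives Q = 271 with buyers paying $20 and producers receiving $13 (the $7 wedge).
Burden on buyers: $6; on producers: $1. (They sum to $7.)
The less price-elastic side of the market bears the larger share of a per-unit tax.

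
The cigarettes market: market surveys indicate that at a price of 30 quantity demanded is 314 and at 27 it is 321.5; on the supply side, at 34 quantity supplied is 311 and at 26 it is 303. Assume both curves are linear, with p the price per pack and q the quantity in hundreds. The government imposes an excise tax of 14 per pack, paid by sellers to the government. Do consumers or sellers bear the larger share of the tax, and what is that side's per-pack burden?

Sellers bear the larger share: 10 per pack.

Demand slope: (321.5 − 314)/(27 − 30) = -2.5, so qd = 389 − 2.5p.
Supply slope: (303 − 311)/(26 − 34) = 1, so qs = p + 277.
Without the tax, 389 − 2.5p = p + 277 gives 3.5p = 112, so p* = 32 and q* = 309.
With the tax collected from sellers, supply shifts: qs = (p − 14) + 277.
Solving gives q = 299 with consumers paying 36 and sellers receiving 22 (the 14 wedge).
Per-pack burden: consumers 4, sellers 10.
Sellers take the larger share because supply is less price-elastic here (demand slope 2.5 vs supply slope 1).
The less price-elastic side of the market bears the larger share of a per-unit tax.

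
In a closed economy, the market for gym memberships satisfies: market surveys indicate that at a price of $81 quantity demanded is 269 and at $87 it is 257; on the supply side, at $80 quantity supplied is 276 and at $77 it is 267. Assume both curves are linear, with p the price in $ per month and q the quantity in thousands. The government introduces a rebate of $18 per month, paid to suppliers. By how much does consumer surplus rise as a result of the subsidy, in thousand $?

Consumer surplus rises by $3065.04 thousand.

Demand slope: (257 − 269)/(87 − 81) = -2, so qd = 431 − 2p.
Supply slope: (267 − 276)/(77 − 80) = 3, so qs = 3p + 36.
Without the subsidy, 431 − 2p = 3p + 36 gives 5p = 395, so p* = $79 and q* = 273.
With a per-unit subsidy paid to suppliers, each receives p + 18 per unit sold, so supply becomes qs = 3(p + 18) + 36.
New equilibrium: buyers pay $68.2, suppliers receive $86.2, q = 294.6. (Wedge: pb − ps = −18.)
ΔCS is the trapezoid between Q = 294.6 and Q = 273 of height $10.8: ½ · (273 + 294.6) · 10.8 = $3065.04.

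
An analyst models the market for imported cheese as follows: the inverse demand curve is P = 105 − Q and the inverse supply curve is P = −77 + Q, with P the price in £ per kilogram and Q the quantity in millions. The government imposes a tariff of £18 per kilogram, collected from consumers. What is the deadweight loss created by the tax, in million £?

Rewrite in direct form: Qd = 105 − P and Qs = P + 77.
Before the tax: set 105 − P = P + 77 → P* = £14, Q* = 91.
With the tax collected from consumers, demand (in seller-price terms) shifts: Qd = 105 − (P + 18).
Solving gives Q = 82 with consumers paying £23 and sellers receiving £5 (the £18 wedge).
Quantity falls by |ΔQ| = |91 − 82| = 9.
DWL = ½ · t · |ΔQ| = ½ · 18 · 9 = £81.

Deadweight loss = £81 million.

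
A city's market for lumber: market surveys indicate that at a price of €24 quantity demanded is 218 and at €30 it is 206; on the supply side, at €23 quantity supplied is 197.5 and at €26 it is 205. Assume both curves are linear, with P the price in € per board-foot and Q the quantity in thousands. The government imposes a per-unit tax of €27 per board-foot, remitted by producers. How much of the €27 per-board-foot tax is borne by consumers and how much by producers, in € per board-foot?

Consumers bear €15 per board-foot; producers bear €12 per board-foot.

Demand slope: (206 − 218)/(30 − 24) = -2, so Qd = 266 − 2P.
Supply slope: (205 − 197.5)/(26 − 23) = 2.5, so Qs = 2.5P + 140.
Without the tax, 266 − 2P = 2.5P + 140 gives 4.5P = 126, so P* = €28 and Q* = 210.
With the tax collected from producers, supply shifts: Qs = 2.5(P − 27) + 140.
Solving gives Q = 180 with consumers paying €43 and producers receiving €16 (the €27 wedge).
Burden on consumers: €15; on producers: €12. (They sum to €27.)
The less price-elastic side of the market bears the larger share of a per-unit tax.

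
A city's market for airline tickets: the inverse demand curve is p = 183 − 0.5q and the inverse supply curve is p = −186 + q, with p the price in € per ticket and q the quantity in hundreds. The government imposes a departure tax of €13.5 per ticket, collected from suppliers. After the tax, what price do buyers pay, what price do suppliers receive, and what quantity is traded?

Rewrite in direct form: qd = 366 − 2p and qs = p + 186.
Without the tax, 366 − 2p = p + 186 gives 3p = 180, so p* = €60 and q* = 246.
With the tax collected from suppliers, supply shifts: qs = (p − 13.5) + 186.
Solving gives q = 237 with buyers paying €64.5 and suppliers receiving €51 (the €13.5 wedge).
The less price-elastic side of the market bears the larger share of a per-unit tax.

Buyers pay €64.5; suppliers receive €51; quantity = 237.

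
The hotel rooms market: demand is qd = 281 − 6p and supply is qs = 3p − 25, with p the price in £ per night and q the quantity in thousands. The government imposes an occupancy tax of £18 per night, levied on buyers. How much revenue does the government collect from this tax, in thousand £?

Tax revenue = £738 thousand.

Without the tax, 281 − 6p = 3p − 25 gives 9p = 306, so p* = £34 and q* = 77.
With the tax collected from buyers, demand (in seller-price terms) shifts: qd = 281 − 6(p + 18).
New equilibrium: buyers pay £40, sellers receive £22, q = 41. (Wedge: pb − ps = 18.)
Revenue = t · Q = 18 · 41 = £738.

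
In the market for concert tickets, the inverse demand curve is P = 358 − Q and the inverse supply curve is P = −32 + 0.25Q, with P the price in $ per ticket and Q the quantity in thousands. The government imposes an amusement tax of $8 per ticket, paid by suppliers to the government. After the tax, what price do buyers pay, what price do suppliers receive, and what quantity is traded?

Rewrite in direct form: Qd = 358 − P and Qs = 4P + 128.
Without the tax, 358 − P = 4P + 128 gives 5P = 230, so P* = $46 and Q* = 312.
With the tax collected from suppliers, supply shifts: Qs = 4(P − 8) + 128.
Solving gives Q = 305.6 with buyers paying $52.4 and suppliers receiving $44.4 (the $8 wedge).

Buyers pay $52.4; suppliers receive $44.4; quantity = 305.6.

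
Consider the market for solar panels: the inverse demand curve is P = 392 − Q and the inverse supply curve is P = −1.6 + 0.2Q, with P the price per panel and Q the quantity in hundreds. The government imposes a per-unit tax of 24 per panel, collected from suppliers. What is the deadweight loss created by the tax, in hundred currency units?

Deadweight loss = 240 hundred.

Inverting to Q(P) form: Qd = 392 − P; Qs = 5P + 8.
Without the tax, 392 − P = 5P + 8 gives 6P = 384, so P* = 64 and Q* = 328.
With the tax collected from suppliers, supply shifts: Qs = 5(P − 24) + 8.
New equilibrium: consumers pay 84, suppliers receive 60, Q = 308. (Wedge: Pb − Ps = 24.)
Quantity falls by |ΔQ| = |328 − 308| = 20.
DWL = ½ · t · |ΔQ| = ½ · 24 · 20 = 240.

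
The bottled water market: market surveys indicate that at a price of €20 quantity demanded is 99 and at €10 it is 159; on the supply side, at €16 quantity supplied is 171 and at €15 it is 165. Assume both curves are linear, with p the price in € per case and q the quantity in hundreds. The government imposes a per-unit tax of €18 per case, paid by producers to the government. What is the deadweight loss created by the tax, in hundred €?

Demand slope: (159 − 99)/(10 − 20) = -6, so qd = 219 − 6p.
Supply slope: (165 − 171)/(15 − 16) = 6, so qs = 6p + 75.
Without the tax, 219 − 6p = 6p + 75 gives 12p = 144, so p* = €12 and q* = 147.
With the tax collected from producers, supply shifts: qs = 6(p − 18) + 75.
Solving gives q = 93 with buyers paying €21 and producers receiving €3 (the €18 wedge).
Quantity falls by |ΔQ| = |147 − 93| = 54.
DWL = ½ · t · |ΔQ| = ½ · 18 · 54 = €486.

Deadweight loss = €486 hundred.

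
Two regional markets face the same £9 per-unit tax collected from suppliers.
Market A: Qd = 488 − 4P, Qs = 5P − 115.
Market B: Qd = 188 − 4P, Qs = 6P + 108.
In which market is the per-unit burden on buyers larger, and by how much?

Market A: pre-tax P* = £67, Q* = 220; post-tax Q = 200; per-unit burden on buyers = £5.
Market B: pre-tax P* = £8, Q* = 156; post-tax Q = 134.4; per-unit burden on buyers = £5.4.
Difference: £5 vs £5.4 → market B is larger by £0.4.

Market B, by £0.4.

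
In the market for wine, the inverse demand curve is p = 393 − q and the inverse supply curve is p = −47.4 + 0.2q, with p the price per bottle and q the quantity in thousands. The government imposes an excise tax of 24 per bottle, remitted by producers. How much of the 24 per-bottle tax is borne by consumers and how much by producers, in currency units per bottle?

Consumers bear 20 per bottle; producers bear 4 per bottle.

Rewrite in direct form: qd = 393 − p and qs = 5p + 237.
Before the tax: set 393 − p = 5p + 237 → p* = 26, q* = 367.
With the tax collected from producers, supply shifts: qs = 5(p − 24) + 237.
Solving gives q = 347 with consumers paying 46 and producers receiving 22 (the 24 wedge).
Burden on consumers: 20; on producers: 4. (They sum to 24.)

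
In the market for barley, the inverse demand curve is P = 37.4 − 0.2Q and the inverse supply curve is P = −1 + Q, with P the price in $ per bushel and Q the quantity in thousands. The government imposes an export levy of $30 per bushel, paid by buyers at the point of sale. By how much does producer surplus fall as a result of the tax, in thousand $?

Producer surplus falls by $487.5 thousand.

Rewrite in direct form: Qd = 187 − 5P and Qs = P + 1.
Without the tax, 187 − 5P = P + 1 gives 6P = 186, so P* = $31 and Q* = 32.
With the tax collected from buyers, demand (in seller-price terms) shifts: Qd = 187 − 5(P + 30).
Solving gives Q = 7 with buyers paying $36 and suppliers receiving $6 (the $30 wedge).
ΔPS is the trapezoid between Q = 7 and Q = 32 of height $25: ½ · (32 + 7) · 25 = $487.5.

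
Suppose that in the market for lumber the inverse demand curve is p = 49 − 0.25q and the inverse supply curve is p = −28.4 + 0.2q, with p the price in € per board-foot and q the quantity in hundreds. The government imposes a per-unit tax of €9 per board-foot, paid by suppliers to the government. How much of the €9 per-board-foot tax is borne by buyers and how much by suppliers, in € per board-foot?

Buyers bear €5 per board-foot; suppliers bear €4 per board-foot.

Rewrite in direct form: qd = 196 − 4p and qs = 5p + 142.
Before the tax: set 196 − 4p = 5p + 142 → p* = €6, q* = 172.
With the tax collected from suppliers, supply shifts: qs = 5(p − 9) + 142.
New equilibrium: buyers pay €11, suppliers receive €2, q = 152. (Wedge: pb − ps = 9.)
Burden on buyers: €5; on suppliers: €4. (They sum to €9.)
The less price-elastic side of the market bears the larger share of a per-unit tax.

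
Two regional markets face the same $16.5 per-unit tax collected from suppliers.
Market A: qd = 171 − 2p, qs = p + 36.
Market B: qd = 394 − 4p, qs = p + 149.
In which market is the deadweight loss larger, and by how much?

Market B, by $18.15.

Market A: pre-tax p* = $45, q* = 81; post-tax q = 70; deadweight loss = $90.75.
Market B: pre-tax p* = $49, q* = 198; post-tax q = 184.8; deadweight loss = $108.9.
Difference: $90.75 vs $108.9 → market B is larger by $18.15.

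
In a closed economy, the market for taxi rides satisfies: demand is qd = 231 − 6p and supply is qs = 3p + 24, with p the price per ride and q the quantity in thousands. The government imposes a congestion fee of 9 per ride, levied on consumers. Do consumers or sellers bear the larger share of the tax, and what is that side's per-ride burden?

Sellers bear the larger share: 6 per ride.

Without the tax, 231 − 6p = 3p + 24 gives 9p = 207, so p* = 23 and q* = 93.
With the tax collected from consumers, demand (in seller-price terms) shifts: qd = 231 − 6(p + 9).
Solving gives q = 75 with consumers paying 26 and sellers receiving 17 (the 9 wedge).
Per-ride burden: consumers 3, sellers 6.
Sellers take the larger share because supply is less price-elastic here (demand slope 6 vs supply slope 3).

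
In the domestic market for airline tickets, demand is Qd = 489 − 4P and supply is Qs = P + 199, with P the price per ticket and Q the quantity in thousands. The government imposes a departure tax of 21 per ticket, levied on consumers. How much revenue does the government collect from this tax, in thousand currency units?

Before the tax: set 489 − 4P = P + 199 → P* = 58, Q* = 257.
With the tax collected from consumers, demand (in seller-price terms) shifts: Qd = 489 − 4(P + 21).
Solving gives Q = 240.2 with consumers paying 62.2 and suppliers receiving 41.2 (the 21 wedge).
Revenue = t · Q = 21 · 240.2 = 5044.2.

Tax revenue = 5044.2 thousand.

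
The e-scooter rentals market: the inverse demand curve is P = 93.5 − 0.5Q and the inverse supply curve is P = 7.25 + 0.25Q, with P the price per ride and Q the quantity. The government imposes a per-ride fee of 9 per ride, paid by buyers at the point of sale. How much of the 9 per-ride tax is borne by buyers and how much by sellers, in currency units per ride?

Inverting to Q(P) form: Qd = 187 − 2P; Qs = 4P − 29.
Without the tax, 187 − 2P = 4P − 29 gives 6P = 216, so P* = 36 and Q* = 115.
With the tax collected from buyers, demand (in seller-price terms) shifts: Qd = 187 − 2(P + 9).
New equilibrium: buyers pay 42, sellers receive 33, Q = 103. (Wedge: Pb − Ps = 9.)
Burden on buyers: 6; on sellers: 3. (They sum to 9.)
The less price-elastic side of the market bears the larger share of a per-unit tax.

Buyers bear 6 per ride; sellers bear 3 per ride.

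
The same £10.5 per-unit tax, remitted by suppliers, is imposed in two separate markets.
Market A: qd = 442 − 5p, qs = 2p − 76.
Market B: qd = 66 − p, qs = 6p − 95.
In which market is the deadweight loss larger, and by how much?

Market A: pre-tax p* = £74, q* = 72; post-tax q = 57; deadweight loss = £78.75.
Market B: pre-tax p* = £23, q* = 43; post-tax q = 34; deadweight loss = £47.25.
Difference: £78.75 vs £47.25 → market A is larger by £31.5.

Market A, by £31.5.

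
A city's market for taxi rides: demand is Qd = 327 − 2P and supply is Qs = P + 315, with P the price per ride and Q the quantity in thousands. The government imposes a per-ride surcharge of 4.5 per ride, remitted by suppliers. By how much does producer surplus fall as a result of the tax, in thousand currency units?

Producer surplus falls by 952.5 thousand.

Without the tax, 327 − 2P = P + 315 gives 3P = 12, so P* = 4 and Q* = 319.
With the tax collected from suppliers, supply shifts: Qs = (P − 4.5) + 315.
New equilibrium: buyers pay 5.5, suppliers receive 1, Q = 316. (Wedge: Pb − Ps = 4.5.)
ΔPS is the trapezoid between Q = 316 and Q = 319 of height 3: ½ · (319 + 316) · 3 = 952.5.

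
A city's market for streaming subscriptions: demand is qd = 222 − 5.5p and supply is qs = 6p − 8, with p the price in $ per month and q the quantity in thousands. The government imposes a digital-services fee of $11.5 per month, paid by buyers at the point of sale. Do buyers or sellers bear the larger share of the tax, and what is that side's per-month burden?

Without the tax, 222 − 5.5p = 6p − 8 gives 11.5p = 230, so p* = $20 and q* = 112.
With the tax collected from buyers, demand (in seller-price terms) shifts: qd = 222 − 5.5(p + 11.5).
New equilibrium: buyers pay $26, sellers receive $14.5, q = 79. (Wedge: pb − ps = 11.5.)
Per-month burden: buyers $6, sellers $5.5.
Buyers take the larger share because demand is less price-elastic here (demand slope 5.5 vs supply slope 6).

Buyers bear the larger share: $6 per month.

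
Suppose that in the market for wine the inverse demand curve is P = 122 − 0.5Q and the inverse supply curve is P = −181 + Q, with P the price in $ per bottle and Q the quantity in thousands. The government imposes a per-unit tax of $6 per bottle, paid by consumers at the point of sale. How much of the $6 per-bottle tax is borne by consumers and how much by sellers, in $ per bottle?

Consumers bear $2 per bottle; sellers bear $4 per bottle.

Inverting to Q(P) form: Qd = 244 − 2P; Qs = P + 181.
Without the tax, 244 − 2P = P + 181 gives 3P = 63, so P* = $21 and Q* = 202.
With the tax collected from consumers, demand (in seller-price terms) shifts: Qd = 244 − 2(P + 6).
New equilibrium: consumers pay $23, sellers receive $17, Q = 198. (Wedge: Pb − Ps = 6.)
Burden on consumers: $2; on sellers: $4. (They sum to $6.)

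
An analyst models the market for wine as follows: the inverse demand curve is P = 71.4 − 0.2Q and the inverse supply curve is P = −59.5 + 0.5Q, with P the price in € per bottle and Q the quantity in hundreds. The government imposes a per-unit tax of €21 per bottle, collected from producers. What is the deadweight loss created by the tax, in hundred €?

Rewrite in direct form: Qd = 357 − 5P and Qs = 2P + 119.
Before the tax: set 357 − 5P = 2P + 119 → P* = €34, Q* = 187.
With the tax collected from producers, supply shifts: Qs = 2(P − 21) + 119.
Solving gives Q = 157 with consumers paying €40 and producers receiving €19 (the €21 wedge).
Quantity falls by |ΔQ| = |187 − 157| = 30.
DWL = ½ · t · |ΔQ| = ½ · 21 · 30 = €315.

Deadweight loss = €315 hundred.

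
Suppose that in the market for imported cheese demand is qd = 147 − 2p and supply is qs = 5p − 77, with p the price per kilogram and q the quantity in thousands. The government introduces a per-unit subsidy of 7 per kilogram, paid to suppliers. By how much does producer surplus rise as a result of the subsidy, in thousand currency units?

Producer surplus rises by 176 thousand.

Before the subsidy: set 147 − 2p = 5p − 77 → p* = 32, q* = 83.
With a per-unit subsidy paid to suppliers, each receives p + 7 per unit sold, so supply becomes qs = 5(p + 7) − 77.
Solving gives q = 93 with buyers paying 27 and suppliers receiving 34 (the 7 wedge).
ΔPS is the trapezoid between Q = 93 and Q = 83 of height 2: ½ · (83 + 93) · 2 = 176.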